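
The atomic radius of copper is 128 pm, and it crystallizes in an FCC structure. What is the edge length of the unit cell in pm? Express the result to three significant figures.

362 pm

In an FCC lattice, atoms touch along the face diagonal, so √2·a = 4r.
a = 4r/√2 = 4 × 128 / 1.4142 = 362 pm.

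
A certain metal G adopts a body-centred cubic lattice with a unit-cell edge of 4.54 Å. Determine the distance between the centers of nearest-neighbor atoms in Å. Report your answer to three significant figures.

3.93 Å

In a BCC structure, atoms touch along the body diagonal, so √3·a = 4r; the nearest-neighbor distance equals 2r = 0.8660·a.
d = 0.8660 × 4.54 = 3.93 Å.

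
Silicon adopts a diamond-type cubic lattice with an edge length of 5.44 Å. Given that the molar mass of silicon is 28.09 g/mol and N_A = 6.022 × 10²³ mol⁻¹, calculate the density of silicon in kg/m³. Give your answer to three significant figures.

2320 kg/m³

A diamond cubic unit cell contains Z = 8 atoms.
Cell volume: a³ = (5.44 Å)³ = (5.440 × 10^-8 cm)³ = 1.610 × 10^-22 cm³.
ρ = Z·M/(N_A·a³) = 8 × 28.09 / (6.022 × 10²³ × 1.610 × 10^-22) = 2.318 g/cm³ = 2320 kg/m³.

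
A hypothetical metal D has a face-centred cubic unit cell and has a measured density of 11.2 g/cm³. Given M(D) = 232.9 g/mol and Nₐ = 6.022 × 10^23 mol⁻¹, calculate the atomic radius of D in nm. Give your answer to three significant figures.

0.183 nm

For an FCC cell (Z = 4), a³ = Z·M/(N_A·ρ) = 4 × 232.9 / (6.022 × 10²³ × 11.20) = 1.381 × 10^-22 cm³, so a = 5.169 × 10^-8 cm = 0.5169 nm.
Atoms touch along the face diagonal, so √2·a = 4r, so r = 0.3536 × a = 0.183 nm.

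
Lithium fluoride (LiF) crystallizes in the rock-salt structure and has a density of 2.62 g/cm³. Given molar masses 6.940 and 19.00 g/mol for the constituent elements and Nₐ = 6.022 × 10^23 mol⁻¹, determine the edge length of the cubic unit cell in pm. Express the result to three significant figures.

404 pm

M(LiF) = 25.94 g/mol; Z = 4 formula units per cell.
a³ = Z·M/(N_A·ρ) = 4 × 25.94 / (6.022 × 10²³ × 2.62) = 6.576 × 10^-23 cm³, so a = 4.036 × 10^-8 cm = 404 pm.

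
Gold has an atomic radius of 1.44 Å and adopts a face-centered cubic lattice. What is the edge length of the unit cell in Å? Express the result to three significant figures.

4.07 Å

In an FCC lattice, atoms touch along the face diagonal, so √2·a = 4r.
a = 4r/√2 = 4 × 1.44 / 1.4142 = 4.07 Å.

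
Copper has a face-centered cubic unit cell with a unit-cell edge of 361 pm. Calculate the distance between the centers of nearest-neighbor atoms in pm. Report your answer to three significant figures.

255 pm

In an FCC structure, atoms touch along the face diagonal, so √2·a = 4r; the nearest-neighbor distance equals 2r = 0.7071·a.
d = 0.7071 × 361 = 255 pm.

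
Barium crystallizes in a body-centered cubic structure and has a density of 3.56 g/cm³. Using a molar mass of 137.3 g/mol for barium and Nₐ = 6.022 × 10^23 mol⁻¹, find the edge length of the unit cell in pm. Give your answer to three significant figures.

With Z = 2 atoms per BCC cell, a³ = Z·M/(N_A·ρ) = 2 × 137.3 / (6.022 × 10²³ × 3.560 g/cm³) = 1.281 × 10^-22 cm³.
a = (1.281 × 10^-22)^(1/3) = 5.041 × 10^-8 cm = 504 pm.

504 pm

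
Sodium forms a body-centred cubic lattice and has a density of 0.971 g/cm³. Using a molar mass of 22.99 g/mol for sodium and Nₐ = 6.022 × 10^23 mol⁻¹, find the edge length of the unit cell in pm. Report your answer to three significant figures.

With Z = 2 atoms per BCC cell, a³ = Z·M/(N_A·ρ) = 2 × 22.99 / (6.022 × 10²³ × 0.9710 g/cm³) = 7.863 × 10^-23 cm³.
a = (7.863 × 10^-23)^(1/3) = 4.284 × 10^-8 cm = 428 pm.

428 pm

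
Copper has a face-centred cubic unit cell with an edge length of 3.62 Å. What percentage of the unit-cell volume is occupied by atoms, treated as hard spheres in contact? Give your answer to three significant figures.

In an FCC lattice atoms touch along the face diagonal, so √2·a = 4r, so r = 0.3536a = 1.280 Å.
Packing fraction = Z·(4/3)πr³ / a³ = 4 × (4/3)π × (1.280)³ / (3.62)³ = 0.7405 = 74.0%.

74.0%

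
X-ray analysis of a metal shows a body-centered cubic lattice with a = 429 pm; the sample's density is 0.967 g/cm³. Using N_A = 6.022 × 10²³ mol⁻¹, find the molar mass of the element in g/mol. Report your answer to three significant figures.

A BCC cell has Z = 2 atoms; a = 4.290 × 10^-8 cm.
M = ρ·N_A·a³/Z = 0.967 × 6.022 × 10²³ × 7.895 × 10^-23 / 2 = 23.0 g/mol.

23.0 g/mol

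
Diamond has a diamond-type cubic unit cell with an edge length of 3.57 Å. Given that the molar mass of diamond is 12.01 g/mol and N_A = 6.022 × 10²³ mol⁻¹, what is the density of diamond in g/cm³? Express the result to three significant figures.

A diamond cubic unit cell contains Z = 8 atoms.
Cell volume: a³ = (3.57 Å)³ = (3.570 × 10^-8 cm)³ = 4.550 × 10^-23 cm³.
ρ = Z·M/(N_A·a³) = 8 × 12.01 / (6.022 × 10²³ × 4.550 × 10^-23) = 3.507 g/cm³.

3.51 g/cm³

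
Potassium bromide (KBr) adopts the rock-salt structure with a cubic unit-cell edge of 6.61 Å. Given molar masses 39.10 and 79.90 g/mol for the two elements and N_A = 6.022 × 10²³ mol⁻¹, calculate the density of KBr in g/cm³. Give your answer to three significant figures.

The rock-salt structure contains Z = 4 formula units per cell; M(KBr) = 39.10 + 79.90 = 119.0 g/mol.
a³ = (6.610 × 10^-8 cm)³ = 2.888 × 10^-22 cm³.
ρ = 4 × 119.0 / (6.022 × 10²³ × 2.888 × 10^-22) = 2.737 g/cm³.

2.74 g/cm³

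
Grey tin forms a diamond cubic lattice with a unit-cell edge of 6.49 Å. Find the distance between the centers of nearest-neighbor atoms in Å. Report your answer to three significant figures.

In a diamond cubic structure, nearest neighbors lie along the body diagonal with √3·a = 8r; the nearest-neighbor distance equals 2r = 0.4330·a.
d = 0.4330 × 6.49 = 2.81 Å.

2.81 Å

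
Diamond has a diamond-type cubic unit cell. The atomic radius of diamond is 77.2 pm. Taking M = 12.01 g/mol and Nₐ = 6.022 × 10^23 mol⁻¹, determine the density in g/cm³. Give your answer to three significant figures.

3.52 g/cm³

In a diamond cubic lattice, nearest neighbors lie along the body diagonal with √3·a = 8r, giving a = 356.6 pm = 3.566 × 10^-8 cm.
With Z = 8, ρ = Z·M/(N_A·a³) = 8 × 12.01 / (6.022 × 10²³ × 4.534 × 10^-23) = 3.519 g/cm³.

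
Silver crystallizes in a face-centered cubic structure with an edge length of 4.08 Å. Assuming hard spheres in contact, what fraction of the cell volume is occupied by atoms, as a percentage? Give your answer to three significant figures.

In an FCC lattice atoms touch along the face diagonal, so √2·a = 4r, so r = 0.3536a = 1.442 Å.
Packing fraction = Z·(4/3)πr³ / a³ = 4 × (4/3)π × (1.442)³ / (4.08)³ = 0.7405 = 74.0%.

74.0%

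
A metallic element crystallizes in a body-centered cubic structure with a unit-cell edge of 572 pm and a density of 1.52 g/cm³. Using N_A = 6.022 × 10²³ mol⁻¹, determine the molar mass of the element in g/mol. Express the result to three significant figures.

85.7 g/mol

A BCC cell has Z = 2 atoms; a = 5.720 × 10^-8 cm.
M = ρ·N_A·a³/Z = 1.52 × 6.022 × 10²³ × 1.871 × 10^-22 / 2 = 85.7 g/mol.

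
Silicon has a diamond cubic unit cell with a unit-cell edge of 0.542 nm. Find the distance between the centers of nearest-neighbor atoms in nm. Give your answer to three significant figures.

In a diamond cubic structure, nearest neighbors lie along the body diagonal with √3·a = 8r; the nearest-neighbor distance equals 2r = 0.4330·a.
d = 0.4330 × 0.542 = 0.235 nm.

0.235 nm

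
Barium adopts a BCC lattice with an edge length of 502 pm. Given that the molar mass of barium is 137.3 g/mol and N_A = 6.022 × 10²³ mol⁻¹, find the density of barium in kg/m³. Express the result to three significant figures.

A BCC unit cell contains Z = 2 atoms.
Cell volume: a³ = (502 pm)³ = (5.020 × 10^-8 cm)³ = 1.265 × 10^-22 cm³.
ρ = Z·M/(N_A·a³) = 2 × 137.3 / (6.022 × 10²³ × 1.265 × 10^-22) = 3.605 g/cm³ = 3600 kg/m³.

3600 kg/m³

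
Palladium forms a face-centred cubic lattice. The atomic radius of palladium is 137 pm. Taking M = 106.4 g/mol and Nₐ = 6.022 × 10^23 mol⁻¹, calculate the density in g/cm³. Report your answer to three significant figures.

12.1 g/cm³

In an FCC lattice, atoms touch along the face diagonal, so √2·a = 4r, giving a = 387.5 pm = 3.875 × 10^-8 cm.
With Z = 4, ρ = Z·M/(N_A·a³) = 4 × 106.4 / (6.022 × 10²³ × 5.818 × 10^-23) = 12.15 g/cm³.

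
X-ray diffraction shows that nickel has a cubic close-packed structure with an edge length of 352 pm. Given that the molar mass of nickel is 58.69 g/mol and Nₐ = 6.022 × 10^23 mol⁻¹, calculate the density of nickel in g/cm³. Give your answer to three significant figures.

8.94 g/cm³

An FCC unit cell contains Z = 4 atoms.
Cell volume: a³ = (352 pm)³ = (3.520 × 10^-8 cm)³ = 4.361 × 10^-23 cm³.
ρ = Z·M/(N_A·a³) = 4 × 58.69 / (6.022 × 10²³ × 4.361 × 10^-23) = 8.938 g/cm³.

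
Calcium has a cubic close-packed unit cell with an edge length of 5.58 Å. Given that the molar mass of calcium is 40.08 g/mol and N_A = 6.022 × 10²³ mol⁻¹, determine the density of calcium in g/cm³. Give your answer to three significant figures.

An FCC unit cell contains Z = 4 atoms.
Cell volume: a³ = (5.58 Å)³ = (5.580 × 10^-8 cm)³ = 1.737 × 10^-22 cm³.
ρ = Z·M/(N_A·a³) = 4 × 40.08 / (6.022 × 10²³ × 1.737 × 10^-22) = 1.532 g/cm³.

1.53 g/cm³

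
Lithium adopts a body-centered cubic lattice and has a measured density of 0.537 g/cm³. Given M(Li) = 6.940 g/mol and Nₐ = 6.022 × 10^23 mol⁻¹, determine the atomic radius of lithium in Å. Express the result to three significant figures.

1.52 Å

For a BCC cell (Z = 2), a³ = Z·M/(N_A·ρ) = 2 × 6.940 / (6.022 × 10²³ × 0.5370) = 4.292 × 10^-23 cm³, so a = 3.501 × 10^-8 cm = 3.501 Å.
Atoms touch along the body diagonal, so √3·a = 4r, so r = 0.4330 × a = 1.52 Å.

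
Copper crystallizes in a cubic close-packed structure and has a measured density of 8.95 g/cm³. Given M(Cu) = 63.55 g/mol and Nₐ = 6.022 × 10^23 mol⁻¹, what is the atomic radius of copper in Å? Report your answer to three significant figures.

For an FCC cell (Z = 4), a³ = Z·M/(N_A·ρ) = 4 × 63.55 / (6.022 × 10²³ × 8.950) = 4.716 × 10^-23 cm³, so a = 3.613 × 10^-8 cm = 3.613 Å.
Atoms touch along the face diagonal, so √2·a = 4r, so r = 0.3536 × a = 1.28 Å.

1.28 Å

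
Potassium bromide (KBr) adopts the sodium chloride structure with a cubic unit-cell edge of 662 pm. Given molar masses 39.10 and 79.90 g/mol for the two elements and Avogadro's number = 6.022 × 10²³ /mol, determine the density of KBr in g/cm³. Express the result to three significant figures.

The sodium chloride structure contains Z = 4 formula units per cell; M(KBr) = 39.10 + 79.90 = 119.0 g/mol.
a³ = (6.620 × 10^-8 cm)³ = 2.901 × 10^-22 cm³.
ρ = 4 × 119.0 / (6.022 × 10²³ × 2.901 × 10^-22) = 2.725 g/cm³.

2.72 g/cm³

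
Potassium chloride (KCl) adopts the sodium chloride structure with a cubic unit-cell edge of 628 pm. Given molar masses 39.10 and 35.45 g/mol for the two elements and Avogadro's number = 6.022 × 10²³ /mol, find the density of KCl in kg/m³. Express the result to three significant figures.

2000 kg/m³

The sodium chloride structure contains Z = 4 formula units per cell; M(KCl) = 39.10 + 35.45 = 74.55 g/mol.
a³ = (6.280 × 10^-8 cm)³ = 2.477 × 10^-22 cm³.
ρ = 4 × 74.55 / (6.022 × 10²³ × 2.477 × 10^-22) = 1.999 g/cm³ = 2000 kg/m³.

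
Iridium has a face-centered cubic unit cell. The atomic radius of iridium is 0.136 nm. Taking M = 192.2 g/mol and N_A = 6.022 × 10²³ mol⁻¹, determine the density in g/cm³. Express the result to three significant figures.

22.4 g/cm³

In an FCC lattice, atoms touch along the face diagonal, so √2·a = 4r, giving a = 0.3847 nm = 3.847 × 10^-8 cm.
With Z = 4, ρ = Z·M/(N_A·a³) = 4 × 192.2 / (6.022 × 10²³ × 5.692 × 10^-23) = 22.43 g/cm³.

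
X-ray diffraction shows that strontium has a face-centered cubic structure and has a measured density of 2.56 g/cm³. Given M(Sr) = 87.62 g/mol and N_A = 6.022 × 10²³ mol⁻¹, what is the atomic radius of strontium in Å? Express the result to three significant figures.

For an FCC cell (Z = 4), a³ = Z·M/(N_A·ρ) = 4 × 87.62 / (6.022 × 10²³ × 2.560) = 2.273 × 10^-22 cm³, so a = 6.103 × 10^-8 cm = 6.103 Å.
Atoms touch along the face diagonal, so √2·a = 4r, so r = 0.3536 × a = 2.16 Å.

2.16 Å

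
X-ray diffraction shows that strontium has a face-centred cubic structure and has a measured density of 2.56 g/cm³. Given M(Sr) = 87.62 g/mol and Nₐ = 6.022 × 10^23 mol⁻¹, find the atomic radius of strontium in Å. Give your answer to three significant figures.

2.16 Å

For an FCC cell (Z = 4), a³ = Z·M/(N_A·ρ) = 4 × 87.62 / (6.022 × 10²³ × 2.560) = 2.273 × 10^-22 cm³, so a = 6.103 × 10^-8 cm = 6.103 Å.
Atoms touch along the face diagonal, so √2·a = 4r, so r = 0.3536 × a = 2.16 Å.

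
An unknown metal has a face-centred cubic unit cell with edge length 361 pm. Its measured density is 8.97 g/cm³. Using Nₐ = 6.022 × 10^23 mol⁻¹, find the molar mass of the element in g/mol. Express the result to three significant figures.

An FCC cell has Z = 4 atoms; a = 3.610 × 10^-8 cm.
M = ρ·N_A·a³/Z = 8.97 × 6.022 × 10²³ × 4.705 × 10^-23 / 4 = 63.5 g/mol.

63.5 g/mol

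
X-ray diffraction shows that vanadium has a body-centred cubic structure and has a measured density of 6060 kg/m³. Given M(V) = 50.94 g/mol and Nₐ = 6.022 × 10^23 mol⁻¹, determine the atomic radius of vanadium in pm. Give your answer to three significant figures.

For a BCC cell (Z = 2), a³ = Z·M/(N_A·ρ) = 2 × 50.94 / (6.022 × 10²³ × 6.060) = 2.792 × 10^-23 cm³, so a = 3.034 × 10^-8 cm = 303.4 pm.
Atoms touch along the body diagonal, so √3·a = 4r, so r = 0.4330 × a = 131 pm.

131 pm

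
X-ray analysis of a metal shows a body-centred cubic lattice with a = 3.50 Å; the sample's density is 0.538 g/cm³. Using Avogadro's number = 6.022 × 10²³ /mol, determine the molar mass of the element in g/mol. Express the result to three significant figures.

A BCC cell has Z = 2 atoms; a = 3.500 × 10^-8 cm.
M = ρ·N_A·a³/Z = 0.538 × 6.022 × 10²³ × 4.288 × 10^-23 / 2 = 6.95 g/mol.

6.95 g/mol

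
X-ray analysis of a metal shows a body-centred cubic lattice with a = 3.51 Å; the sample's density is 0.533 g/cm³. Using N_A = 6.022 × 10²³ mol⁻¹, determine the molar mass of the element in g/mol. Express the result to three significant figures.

6.94 g/mol

A BCC cell has Z = 2 atoms; a = 3.510 × 10^-8 cm.
M = ρ·N_A·a³/Z = 0.533 × 6.022 × 10²³ × 4.324 × 10^-23 / 2 = 6.94 g/mol.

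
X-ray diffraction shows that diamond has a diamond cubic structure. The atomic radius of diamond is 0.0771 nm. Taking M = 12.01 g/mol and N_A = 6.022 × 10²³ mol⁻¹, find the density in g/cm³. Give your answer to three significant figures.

3.53 g/cm³

In a diamond cubic lattice, nearest neighbors lie along the body diagonal with √3·a = 8r, giving a = 0.3561 nm = 3.561 × 10^-8 cm.
With Z = 8, ρ = Z·M/(N_A·a³) = 8 × 12.01 / (6.022 × 10²³ × 4.516 × 10^-23) = 3.533 g/cm³.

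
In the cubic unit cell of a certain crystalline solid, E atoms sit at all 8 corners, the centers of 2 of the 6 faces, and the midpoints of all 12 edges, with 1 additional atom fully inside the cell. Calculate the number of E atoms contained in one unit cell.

6

Corner atoms are shared by 8 cells (1/8 each), face atoms by 2 (1/2 each), edge atoms by 4 (1/4 each), interior atoms are unshared.
Net atoms = 8 × 1/8 + 2 × 1/2 + 12 × 1/4 + 1 = 1 + 1 + 3 + 1 = 6.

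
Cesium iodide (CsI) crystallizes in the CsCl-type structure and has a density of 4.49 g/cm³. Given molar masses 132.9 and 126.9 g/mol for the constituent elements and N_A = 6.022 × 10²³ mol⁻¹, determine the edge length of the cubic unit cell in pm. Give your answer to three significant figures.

M(CsI) = 259.8 g/mol; Z = 1 formula unit per cell.
a³ = Z·M/(N_A·ρ) = 1 × 259.8 / (6.022 × 10²³ × 4.49) = 9.608 × 10^-23 cm³, so a = 4.580 × 10^-8 cm = 458 pm.

458 pm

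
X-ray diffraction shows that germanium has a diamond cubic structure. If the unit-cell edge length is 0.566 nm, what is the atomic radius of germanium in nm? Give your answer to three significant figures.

0.123 nm

In a diamond cubic lattice, nearest neighbors lie along the body diagonal with √3·a = 8r.
r = √3·a/8 = 1.7321 × 0.566 / 8 = 0.123 nm.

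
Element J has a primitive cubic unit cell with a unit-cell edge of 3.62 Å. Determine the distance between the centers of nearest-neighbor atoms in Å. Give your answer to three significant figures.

In a simple cubic structure, atoms touch along the cell edge, so a = 2r; the nearest-neighbor distance equals 2r = 1.000·a.
d = 1.000 × 3.62 = 3.62 Å.

3.62 Å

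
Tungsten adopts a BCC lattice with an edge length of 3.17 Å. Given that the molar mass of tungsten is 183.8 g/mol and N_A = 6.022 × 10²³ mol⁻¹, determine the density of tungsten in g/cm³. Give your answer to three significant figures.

19.2 g/cm³

A BCC unit cell contains Z = 2 atoms.
Cell volume: a³ = (3.17 Å)³ = (3.170 × 10^-8 cm)³ = 3.186 × 10^-23 cm³.
ρ = Z·M/(N_A·a³) = 2 × 183.8 / (6.022 × 10²³ × 3.186 × 10^-23) = 19.16 g/cm³.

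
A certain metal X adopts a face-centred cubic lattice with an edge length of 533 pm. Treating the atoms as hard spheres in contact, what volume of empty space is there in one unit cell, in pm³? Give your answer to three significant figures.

3.93 × 10^7 pm³

In an FCC lattice atoms touch along the face diagonal, so √2·a = 4r, so r = 0.3536a = 188.4 pm.
V_cell = a³ = 1.514 × 10^8 pm³; V_atoms = 4 × (4/3)πr³ = 1.121 × 10^8 pm³.
Empty space = 1.514 × 10^8 − 1.121 × 10^8 = 3.93 × 10^7 pm³.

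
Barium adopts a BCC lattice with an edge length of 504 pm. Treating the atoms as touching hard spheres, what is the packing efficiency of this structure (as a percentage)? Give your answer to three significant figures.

In a BCC lattice atoms touch along the body diagonal, so √3·a = 4r, so r = 0.4330a = 218.2 pm.
Packing fraction = Z·(4/3)πr³ / a³ = 2 × (4/3)π × (218.2)³ / (504)³ = 0.6802 = 68.0%.

68.0%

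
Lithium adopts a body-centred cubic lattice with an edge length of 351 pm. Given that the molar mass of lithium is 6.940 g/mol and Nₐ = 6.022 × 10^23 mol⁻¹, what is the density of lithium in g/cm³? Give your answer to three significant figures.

0.533 g/cm³

A BCC unit cell contains Z = 2 atoms.
Cell volume: a³ = (351 pm)³ = (3.510 × 10^-8 cm)³ = 4.324 × 10^-23 cm³.
ρ = Z·M/(N_A·a³) = 2 × 6.940 / (6.022 × 10²³ × 4.324 × 10^-23) = 0.5330 g/cm³.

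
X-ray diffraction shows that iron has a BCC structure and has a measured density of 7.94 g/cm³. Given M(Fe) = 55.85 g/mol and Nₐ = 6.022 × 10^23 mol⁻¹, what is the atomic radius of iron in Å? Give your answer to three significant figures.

For a BCC cell (Z = 2), a³ = Z·M/(N_A·ρ) = 2 × 55.85 / (6.022 × 10²³ × 7.940) = 2.336 × 10^-23 cm³, so a = 2.859 × 10^-8 cm = 2.859 Å.
Atoms touch along the body diagonal, so √3·a = 4r, so r = 0.4330 × a = 1.24 Å.

1.24 Å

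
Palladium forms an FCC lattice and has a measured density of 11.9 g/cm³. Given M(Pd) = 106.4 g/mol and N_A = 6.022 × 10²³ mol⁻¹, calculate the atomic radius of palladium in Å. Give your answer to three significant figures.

1.38 Å

For an FCC cell (Z = 4), a³ = Z·M/(N_A·ρ) = 4 × 106.4 / (6.022 × 10²³ × 11.90) = 5.939 × 10^-23 cm³, so a = 3.902 × 10^-8 cm = 3.902 Å.
Atoms touch along the face diagonal, so √2·a = 4r, so r = 0.3536 × a = 1.38 Å.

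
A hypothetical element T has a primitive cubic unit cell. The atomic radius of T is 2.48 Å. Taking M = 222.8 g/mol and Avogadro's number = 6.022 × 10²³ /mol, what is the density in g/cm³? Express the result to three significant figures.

In a simple cubic lattice, atoms touch along the cell edge, so a = 2r, giving a = 4.960 Å = 4.960 × 10^-8 cm.
With Z = 1, ρ = Z·M/(N_A·a³) = 1 × 222.8 / (6.022 × 10²³ × 1.220 × 10^-22) = 3.032 g/cm³.

3.03 g/cm³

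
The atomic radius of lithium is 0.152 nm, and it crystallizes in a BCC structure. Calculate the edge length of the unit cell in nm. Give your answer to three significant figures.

In a BCC lattice, atoms touch along the body diagonal, so √3·a = 4r.
a = 4r/√3 = 4 × 0.152 / 1.7321 = 0.351 nm.

0.351 nm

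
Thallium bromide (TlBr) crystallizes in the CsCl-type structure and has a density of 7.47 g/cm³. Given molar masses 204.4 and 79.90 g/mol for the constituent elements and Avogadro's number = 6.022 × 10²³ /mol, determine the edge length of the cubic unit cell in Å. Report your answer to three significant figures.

M(TlBr) = 284.3 g/mol; Z = 1 formula unit per cell.
a³ = Z·M/(N_A·ρ) = 1 × 284.3 / (6.022 × 10²³ × 7.47) = 6.320 × 10^-23 cm³, so a = 3.983 × 10^-8 cm = 3.98 Å.

3.98 Å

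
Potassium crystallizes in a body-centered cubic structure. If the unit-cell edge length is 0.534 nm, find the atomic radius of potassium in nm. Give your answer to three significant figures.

In a BCC lattice, atoms touch along the body diagonal, so √3·a = 4r.
r = √3·a/4 = 1.7321 × 0.534 / 4 = 0.231 nm.

0.231 nm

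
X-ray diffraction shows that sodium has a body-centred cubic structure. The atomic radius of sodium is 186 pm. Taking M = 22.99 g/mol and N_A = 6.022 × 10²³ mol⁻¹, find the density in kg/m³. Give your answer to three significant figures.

963 kg/m³

In a BCC lattice, atoms touch along the body diagonal, so √3·a = 4r, giving a = 429.5 pm = 4.295 × 10^-8 cm.
With Z = 2, ρ = Z·M/(N_A·a³) = 2 × 22.99 / (6.022 × 10²³ × 7.926 × 10^-23) = 0.9634 g/cm³ = 963 kg/m³.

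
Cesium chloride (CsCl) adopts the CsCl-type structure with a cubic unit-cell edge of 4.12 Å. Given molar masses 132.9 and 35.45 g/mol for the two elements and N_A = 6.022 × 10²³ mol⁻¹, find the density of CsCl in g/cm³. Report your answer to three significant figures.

4.00 g/cm³

The CsCl-type structure contains Z = 1 formula unit per cell; M(CsCl) = 132.9 + 35.45 = 168.35 g/mol.
a³ = (4.120 × 10^-8 cm)³ = 6.993 × 10^-23 cm³.
ρ = 1 × 168.35 / (6.022 × 10²³ × 6.993 × 10^-23) = 3.997 g/cm³.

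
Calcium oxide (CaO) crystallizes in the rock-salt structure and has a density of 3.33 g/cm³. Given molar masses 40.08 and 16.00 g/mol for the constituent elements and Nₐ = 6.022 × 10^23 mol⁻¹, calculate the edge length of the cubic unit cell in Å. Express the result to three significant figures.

4.82 Å

M(CaO) = 56.08 g/mol; Z = 4 formula units per cell.
a³ = Z·M/(N_A·ρ) = 4 × 56.08 / (6.022 × 10²³ × 3.33) = 1.119 × 10^-22 cm³, so a = 4.818 × 10^-8 cm = 4.82 Å.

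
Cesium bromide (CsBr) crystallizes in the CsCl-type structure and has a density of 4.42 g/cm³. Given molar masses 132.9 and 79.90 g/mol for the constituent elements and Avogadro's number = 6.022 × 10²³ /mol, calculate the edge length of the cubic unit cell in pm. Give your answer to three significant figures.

M(CsBr) = 212.8 g/mol; Z = 1 formula unit per cell.
a³ = Z·M/(N_A·ρ) = 1 × 212.8 / (6.022 × 10²³ × 4.42) = 7.995 × 10^-23 cm³, so a = 4.308 × 10^-8 cm = 431 pm.

431 pm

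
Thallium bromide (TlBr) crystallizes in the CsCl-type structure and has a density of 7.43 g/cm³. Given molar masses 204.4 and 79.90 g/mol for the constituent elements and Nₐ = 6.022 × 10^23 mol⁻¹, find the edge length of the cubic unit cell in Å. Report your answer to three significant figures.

3.99 Å

M(TlBr) = 284.3 g/mol; Z = 1 formula unit per cell.
a³ = Z·M/(N_A·ρ) = 1 × 284.3 / (6.022 × 10²³ × 7.43) = 6.354 × 10^-23 cm³, so a = 3.990 × 10^-8 cm = 3.99 Å.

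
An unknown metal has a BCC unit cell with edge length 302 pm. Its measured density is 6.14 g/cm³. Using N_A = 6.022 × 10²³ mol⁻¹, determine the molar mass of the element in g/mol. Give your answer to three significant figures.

A BCC cell has Z = 2 atoms; a = 3.020 × 10^-8 cm.
M = ρ·N_A·a³/Z = 6.14 × 6.022 × 10²³ × 2.754 × 10^-23 / 2 = 50.9 g/mol.

50.9 g/mol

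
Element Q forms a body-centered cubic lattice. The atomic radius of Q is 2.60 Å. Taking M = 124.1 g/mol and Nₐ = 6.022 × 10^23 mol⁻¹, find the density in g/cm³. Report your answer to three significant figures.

1.90 g/cm³

In a BCC lattice, atoms touch along the body diagonal, so √3·a = 4r, giving a = 6.004 Å = 6.004 × 10^-8 cm.
With Z = 2, ρ = Z·M/(N_A·a³) = 2 × 124.1 / (6.022 × 10²³ × 2.165 × 10^-22) = 1.904 g/cm³.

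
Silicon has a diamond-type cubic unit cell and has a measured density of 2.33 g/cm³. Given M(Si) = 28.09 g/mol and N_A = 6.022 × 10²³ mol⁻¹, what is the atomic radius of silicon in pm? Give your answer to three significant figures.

118 pm

For a diamond cubic cell (Z = 8), a³ = Z·M/(N_A·ρ) = 8 × 28.09 / (6.022 × 10²³ × 2.330) = 1.602 × 10^-22 cm³, so a = 5.431 × 10^-8 cm = 543.1 pm.
Nearest neighbors lie along the body diagonal with √3·a = 8r, so r = 0.2165 × a = 118 pm.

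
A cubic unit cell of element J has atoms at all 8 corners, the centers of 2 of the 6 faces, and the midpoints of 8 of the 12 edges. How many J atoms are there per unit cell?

Corner atoms are shared by 8 cells (1/8 each), face atoms by 2 (1/2 each), edge atoms by 4 (1/4 each).
Net atoms = 8 × 1/8 + 2 × 1/2 + 8 × 1/4 = 1 + 1 + 2 = 4.

4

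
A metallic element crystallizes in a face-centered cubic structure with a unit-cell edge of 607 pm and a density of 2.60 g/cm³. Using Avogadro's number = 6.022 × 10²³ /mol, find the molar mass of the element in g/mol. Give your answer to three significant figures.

87.5 g/mol

An FCC cell has Z = 4 atoms; a = 6.070 × 10^-8 cm.
M = ρ·N_A·a³/Z = 2.60 × 6.022 × 10²³ × 2.236 × 10^-22 / 4 = 87.5 g/mol.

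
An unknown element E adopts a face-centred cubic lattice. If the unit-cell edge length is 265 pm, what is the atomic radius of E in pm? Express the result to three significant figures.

93.7 pm

In an FCC lattice, atoms touch along the face diagonal, so √2·a = 4r.
r = √2·a/4 = 1.4142 × 265 / 4 = 93.7 pm.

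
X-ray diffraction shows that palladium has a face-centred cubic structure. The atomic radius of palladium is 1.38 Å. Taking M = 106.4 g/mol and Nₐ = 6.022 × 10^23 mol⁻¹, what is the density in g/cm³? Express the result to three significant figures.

In an FCC lattice, atoms touch along the face diagonal, so √2·a = 4r, giving a = 3.903 Å = 3.903 × 10^-8 cm.
With Z = 4, ρ = Z·M/(N_A·a³) = 4 × 106.4 / (6.022 × 10²³ × 5.947 × 10^-23) = 11.88 g/cm³.

11.9 g/cm³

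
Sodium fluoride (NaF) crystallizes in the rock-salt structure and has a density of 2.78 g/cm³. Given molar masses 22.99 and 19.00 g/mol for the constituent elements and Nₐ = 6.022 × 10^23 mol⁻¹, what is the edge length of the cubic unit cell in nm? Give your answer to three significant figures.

0.465 nm

M(NaF) = 41.99 g/mol; Z = 4 formula units per cell.
a³ = Z·M/(N_A·ρ) = 4 × 41.99 / (6.022 × 10²³ × 2.78) = 1.003 × 10^-22 cm³, so a = 4.647 × 10^-8 cm = 0.465 nm.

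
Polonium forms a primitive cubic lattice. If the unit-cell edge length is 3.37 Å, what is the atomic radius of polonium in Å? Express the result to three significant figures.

In a simple cubic lattice, atoms touch along the cell edge, so a = 2r.
r = a/2 = 3.37/2 = 1.69 Å.

1.69 Å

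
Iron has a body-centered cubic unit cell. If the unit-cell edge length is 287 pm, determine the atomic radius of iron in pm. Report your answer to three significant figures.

In a BCC lattice, atoms touch along the body diagonal, so √3·a = 4r.
r = √3·a/4 = 1.7321 × 287 / 4 = 124 pm.

124 pm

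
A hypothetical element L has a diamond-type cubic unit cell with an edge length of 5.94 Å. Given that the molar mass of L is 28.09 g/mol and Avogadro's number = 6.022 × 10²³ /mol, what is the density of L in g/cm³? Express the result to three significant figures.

A diamond cubic unit cell contains Z = 8 atoms.
Cell volume: a³ = (5.94 Å)³ = (5.940 × 10^-8 cm)³ = 2.096 × 10^-22 cm³.
ρ = Z·M/(N_A·a³) = 8 × 28.09 / (6.022 × 10²³ × 2.096 × 10^-22) = 1.780 g/cm³.

1.78 g/cm³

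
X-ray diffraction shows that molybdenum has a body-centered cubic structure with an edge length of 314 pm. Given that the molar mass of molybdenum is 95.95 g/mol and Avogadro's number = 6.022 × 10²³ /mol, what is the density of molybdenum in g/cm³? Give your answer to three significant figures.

A BCC unit cell contains Z = 2 atoms.
Cell volume: a³ = (314 pm)³ = (3.140 × 10^-8 cm)³ = 3.096 × 10^-23 cm³.
ρ = Z·M/(N_A·a³) = 2 × 95.95 / (6.022 × 10²³ × 3.096 × 10^-23) = 10.29 g/cm³.

10.3 g/cm³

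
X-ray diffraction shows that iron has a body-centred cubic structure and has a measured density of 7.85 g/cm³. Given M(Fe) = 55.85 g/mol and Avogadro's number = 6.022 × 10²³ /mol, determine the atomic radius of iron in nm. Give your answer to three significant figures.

0.124 nm

For a BCC cell (Z = 2), a³ = Z·M/(N_A·ρ) = 2 × 55.85 / (6.022 × 10²³ × 7.850) = 2.363 × 10^-23 cm³, so a = 2.870 × 10^-8 cm = 0.2870 nm.
Atoms touch along the body diagonal, so √3·a = 4r, so r = 0.4330 × a = 0.124 nm.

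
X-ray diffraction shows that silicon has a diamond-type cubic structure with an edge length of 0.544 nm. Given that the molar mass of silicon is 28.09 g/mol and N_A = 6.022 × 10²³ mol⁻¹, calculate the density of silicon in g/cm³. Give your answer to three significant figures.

2.32 g/cm³

A diamond cubic unit cell contains Z = 8 atoms.
Cell volume: a³ = (0.544 nm)³ = (5.440 × 10^-8 cm)³ = 1.610 × 10^-22 cm³.
ρ = Z·M/(N_A·a³) = 8 × 28.09 / (6.022 × 10²³ × 1.610 × 10^-22) = 2.318 g/cm³.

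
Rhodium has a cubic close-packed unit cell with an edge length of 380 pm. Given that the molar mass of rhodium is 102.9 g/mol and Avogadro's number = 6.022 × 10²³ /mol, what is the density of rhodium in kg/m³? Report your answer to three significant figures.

An FCC unit cell contains Z = 4 atoms.
Cell volume: a³ = (380 pm)³ = (3.800 × 10^-8 cm)³ = 5.487 × 10^-23 cm³.
ρ = Z·M/(N_A·a³) = 4 × 102.9 / (6.022 × 10²³ × 5.487 × 10^-23) = 12.46 g/cm³ = 12500 kg/m³.

12500 kg/m³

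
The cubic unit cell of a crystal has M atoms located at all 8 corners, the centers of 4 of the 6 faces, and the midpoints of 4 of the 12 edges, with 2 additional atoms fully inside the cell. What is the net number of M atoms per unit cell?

6

Corner atoms are shared by 8 cells (1/8 each), face atoms by 2 (1/2 each), edge atoms by 4 (1/4 each), interior atoms are unshared.
Net atoms = 8 × 1/8 + 4 × 1/2 + 4 × 1/4 + 2 = 1 + 2 + 1 + 2 = 6.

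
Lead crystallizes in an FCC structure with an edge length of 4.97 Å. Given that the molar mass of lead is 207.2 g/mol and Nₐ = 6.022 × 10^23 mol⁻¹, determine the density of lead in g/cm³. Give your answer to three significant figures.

An FCC unit cell contains Z = 4 atoms.
Cell volume: a³ = (4.97 Å)³ = (4.970 × 10^-8 cm)³ = 1.228 × 10^-22 cm³.
ρ = Z·M/(N_A·a³) = 4 × 207.2 / (6.022 × 10²³ × 1.228 × 10^-22) = 11.21 g/cm³.

11.2 g/cm³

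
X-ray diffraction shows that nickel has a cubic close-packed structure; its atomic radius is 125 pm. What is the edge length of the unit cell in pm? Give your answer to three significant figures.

354 pm

In an FCC lattice, atoms touch along the face diagonal, so √2·a = 4r.
a = 4r/√2 = 4 × 125 / 1.4142 = 354 pm.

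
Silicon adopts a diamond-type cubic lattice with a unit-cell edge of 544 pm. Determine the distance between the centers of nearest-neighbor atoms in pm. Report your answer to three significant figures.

In a diamond cubic structure, nearest neighbors lie along the body diagonal with √3·a = 8r; the nearest-neighbor distance equals 2r = 0.4330·a.
d = 0.4330 × 544 = 236 pm.

236 pm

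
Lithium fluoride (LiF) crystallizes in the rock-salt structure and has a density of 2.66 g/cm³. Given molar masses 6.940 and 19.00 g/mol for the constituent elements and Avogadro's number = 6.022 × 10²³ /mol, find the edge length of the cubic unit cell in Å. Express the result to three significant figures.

4.02 Å

M(LiF) = 25.94 g/mol; Z = 4 formula units per cell.
a³ = Z·M/(N_A·ρ) = 4 × 25.94 / (6.022 × 10²³ × 2.66) = 6.478 × 10^-23 cm³, so a = 4.016 × 10^-8 cm = 4.02 Å.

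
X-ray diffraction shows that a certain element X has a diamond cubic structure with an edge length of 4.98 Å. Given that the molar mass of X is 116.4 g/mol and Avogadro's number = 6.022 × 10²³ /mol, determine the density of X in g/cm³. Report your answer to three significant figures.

12.5 g/cm³

A diamond cubic unit cell contains Z = 8 atoms.
Cell volume: a³ = (4.98 Å)³ = (4.980 × 10^-8 cm)³ = 1.235 × 10^-22 cm³.
ρ = Z·M/(N_A·a³) = 8 × 116.4 / (6.022 × 10²³ × 1.235 × 10^-22) = 12.52 g/cm³.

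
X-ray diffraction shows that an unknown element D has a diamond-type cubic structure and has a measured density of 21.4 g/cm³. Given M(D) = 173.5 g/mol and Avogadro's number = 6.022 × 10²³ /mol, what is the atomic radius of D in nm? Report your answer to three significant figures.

0.103 nm

For a diamond cubic cell (Z = 8), a³ = Z·M/(N_A·ρ) = 8 × 173.5 / (6.022 × 10²³ × 21.40) = 1.077 × 10^-22 cm³, so a = 4.758 × 10^-8 cm = 0.4758 nm.
Nearest neighbors lie along the body diagonal with √3·a = 8r, so r = 0.2165 × a = 0.103 nm.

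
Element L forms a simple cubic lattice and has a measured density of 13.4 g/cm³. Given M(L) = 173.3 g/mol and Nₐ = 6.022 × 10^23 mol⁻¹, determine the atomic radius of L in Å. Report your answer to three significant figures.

For a simple cubic cell (Z = 1), a³ = Z·M/(N_A·ρ) = 1 × 173.3 / (6.022 × 10²³ × 13.40) = 2.148 × 10^-23 cm³, so a = 2.780 × 10^-8 cm = 2.780 Å.
Atoms touch along the cell edge, so a = 2r, so r = 0.5000 × a = 1.39 Å.

1.39 Å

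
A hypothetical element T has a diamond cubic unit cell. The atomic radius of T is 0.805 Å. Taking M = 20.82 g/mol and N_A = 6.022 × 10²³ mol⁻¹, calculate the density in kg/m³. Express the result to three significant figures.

In a diamond cubic lattice, nearest neighbors lie along the body diagonal with √3·a = 8r, giving a = 3.718 Å = 3.718 × 10^-8 cm.
With Z = 8, ρ = Z·M/(N_A·a³) = 8 × 20.82 / (6.022 × 10²³ × 5.140 × 10^-23) = 5.381 g/cm³ = 5380 kg/m³.

5380 kg/m³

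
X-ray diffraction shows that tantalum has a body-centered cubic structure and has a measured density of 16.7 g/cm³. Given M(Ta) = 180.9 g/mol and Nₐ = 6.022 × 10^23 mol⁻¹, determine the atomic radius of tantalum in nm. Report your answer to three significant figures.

0.143 nm

For a BCC cell (Z = 2), a³ = Z·M/(N_A·ρ) = 2 × 180.9 / (6.022 × 10²³ × 16.70) = 3.598 × 10^-23 cm³, so a = 3.301 × 10^-8 cm = 0.3301 nm.
Atoms touch along the body diagonal, so √3·a = 4r, so r = 0.4330 × a = 0.143 nm.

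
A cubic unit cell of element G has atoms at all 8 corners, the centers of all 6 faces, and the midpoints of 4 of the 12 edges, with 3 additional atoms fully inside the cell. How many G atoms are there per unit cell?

8

Corner atoms are shared by 8 cells (1/8 each), face atoms by 2 (1/2 each), edge atoms by 4 (1/4 each), interior atoms are unshared.
Net atoms = 8 × 1/8 + 6 × 1/2 + 4 × 1/4 + 3 = 1 + 3 + 1 + 3 = 8.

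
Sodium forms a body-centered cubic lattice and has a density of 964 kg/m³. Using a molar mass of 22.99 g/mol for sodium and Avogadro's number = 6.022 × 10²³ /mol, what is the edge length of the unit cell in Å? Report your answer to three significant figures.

4.29 Å

With Z = 2 atoms per BCC cell, a³ = Z·M/(N_A·ρ) = 2 × 22.99 / (6.022 × 10²³ × 0.9640 g/cm³) = 7.920 × 10^-23 cm³.
a = (7.920 × 10^-23)^(1/3) = 4.295 × 10^-8 cm = 4.29 Å.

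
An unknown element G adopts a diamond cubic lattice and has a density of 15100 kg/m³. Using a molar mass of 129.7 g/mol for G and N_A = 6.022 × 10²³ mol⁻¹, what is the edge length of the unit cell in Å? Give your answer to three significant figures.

With Z = 8 atoms per diamond cubic cell, a³ = Z·M/(N_A·ρ) = 8 × 129.7 / (6.022 × 10²³ × 15.10 g/cm³) = 1.141 × 10^-22 cm³.
a = (1.141 × 10^-22)^(1/3) = 4.850 × 10^-8 cm = 4.85 Å.

4.85 Å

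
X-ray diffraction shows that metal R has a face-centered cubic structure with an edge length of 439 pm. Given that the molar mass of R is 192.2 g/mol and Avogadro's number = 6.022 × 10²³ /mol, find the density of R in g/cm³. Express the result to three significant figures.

An FCC unit cell contains Z = 4 atoms.
Cell volume: a³ = (439 pm)³ = (4.390 × 10^-8 cm)³ = 8.460 × 10^-23 cm³.
ρ = Z·M/(N_A·a³) = 4 × 192.2 / (6.022 × 10²³ × 8.460 × 10^-23) = 15.09 g/cm³.

15.1 g/cm³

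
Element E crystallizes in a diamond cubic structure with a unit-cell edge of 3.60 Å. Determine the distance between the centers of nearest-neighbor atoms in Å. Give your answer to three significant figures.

1.56 Å

In a diamond cubic structure, nearest neighbors lie along the body diagonal with √3·a = 8r; the nearest-neighbor distance equals 2r = 0.4330·a.
d = 0.4330 × 3.60 = 1.56 Å.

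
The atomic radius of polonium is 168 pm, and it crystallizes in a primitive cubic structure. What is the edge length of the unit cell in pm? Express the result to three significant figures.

336 pm

In a simple cubic lattice, atoms touch along the cell edge, so a = 2r.
a = 2r = 2 × 168 = 336 pm.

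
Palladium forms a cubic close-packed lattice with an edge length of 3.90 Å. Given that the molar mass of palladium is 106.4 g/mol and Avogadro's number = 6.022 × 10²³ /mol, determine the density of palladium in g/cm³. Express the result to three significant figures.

11.9 g/cm³

An FCC unit cell contains Z = 4 atoms.
Cell volume: a³ = (3.90 Å)³ = (3.900 × 10^-8 cm)³ = 5.932 × 10^-23 cm³.
ρ = Z·M/(N_A·a³) = 4 × 106.4 / (6.022 × 10²³ × 5.932 × 10^-23) = 11.91 g/cm³.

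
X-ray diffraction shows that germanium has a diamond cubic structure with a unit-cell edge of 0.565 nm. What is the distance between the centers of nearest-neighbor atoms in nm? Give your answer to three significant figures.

0.245 nm

In a diamond cubic structure, nearest neighbors lie along the body diagonal with √3·a = 8r; the nearest-neighbor distance equals 2r = 0.4330·a.
d = 0.4330 × 0.565 = 0.245 nm.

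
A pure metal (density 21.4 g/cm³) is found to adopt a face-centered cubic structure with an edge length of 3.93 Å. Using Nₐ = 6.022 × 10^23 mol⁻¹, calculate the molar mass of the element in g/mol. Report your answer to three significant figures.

196 g/mol

An FCC cell has Z = 4 atoms; a = 3.930 × 10^-8 cm.
M = ρ·N_A·a³/Z = 21.4 × 6.022 × 10²³ × 6.070 × 10^-23 / 4 = 196 g/mol.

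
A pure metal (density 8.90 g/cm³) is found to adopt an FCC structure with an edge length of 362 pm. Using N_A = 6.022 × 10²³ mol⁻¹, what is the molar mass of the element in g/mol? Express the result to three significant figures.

63.6 g/mol

An FCC cell has Z = 4 atoms; a = 3.620 × 10^-8 cm.
M = ρ·N_A·a³/Z = 8.90 × 6.022 × 10²³ × 4.744 × 10^-23 / 4 = 63.6 g/mol.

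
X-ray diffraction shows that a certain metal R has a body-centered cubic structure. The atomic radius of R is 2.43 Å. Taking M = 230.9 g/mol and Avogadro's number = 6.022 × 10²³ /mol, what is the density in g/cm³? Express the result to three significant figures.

4.34 g/cm³

In a BCC lattice, atoms touch along the body diagonal, so √3·a = 4r, giving a = 5.612 Å = 5.612 × 10^-8 cm.
With Z = 2, ρ = Z·M/(N_A·a³) = 2 × 230.9 / (6.022 × 10²³ × 1.767 × 10^-22) = 4.339 g/cm³.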